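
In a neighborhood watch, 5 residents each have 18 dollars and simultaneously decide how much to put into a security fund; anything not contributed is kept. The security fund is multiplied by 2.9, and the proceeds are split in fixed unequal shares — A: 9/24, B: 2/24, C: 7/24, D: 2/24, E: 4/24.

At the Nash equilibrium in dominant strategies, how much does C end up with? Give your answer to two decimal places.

33.23 dollars

Player j's private return per contributed unit is 2.9 × (j's share). Contributing is weakly dominant for j when that share is at least 1/2.9 = 0.3448, and contributing 0 is dominant otherwise.
A alone (share 9/24) is above the threshold, contributing 18; the remaining 4 contribute 0. Total contributed: 18.
C keeps 18 and receives 2.9 × 18 × 7/24 = 15.23 from the security fund, for a payoff of 33.23.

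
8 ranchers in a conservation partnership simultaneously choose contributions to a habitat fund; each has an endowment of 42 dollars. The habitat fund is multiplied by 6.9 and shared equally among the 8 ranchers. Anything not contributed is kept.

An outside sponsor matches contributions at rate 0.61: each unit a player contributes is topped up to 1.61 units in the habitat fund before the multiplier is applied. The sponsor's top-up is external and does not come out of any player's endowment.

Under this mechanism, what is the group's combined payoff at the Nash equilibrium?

3732.62 dollars

The effective private return per unit is now 6.9 × 1.61 / 8 = 1.3886 > 1, so every player's dominant strategy flips to full contribution.
So the Nash equilibrium is full contribution by all 8; the group earns 6.9 × 1.61 × 336 = 3732.62.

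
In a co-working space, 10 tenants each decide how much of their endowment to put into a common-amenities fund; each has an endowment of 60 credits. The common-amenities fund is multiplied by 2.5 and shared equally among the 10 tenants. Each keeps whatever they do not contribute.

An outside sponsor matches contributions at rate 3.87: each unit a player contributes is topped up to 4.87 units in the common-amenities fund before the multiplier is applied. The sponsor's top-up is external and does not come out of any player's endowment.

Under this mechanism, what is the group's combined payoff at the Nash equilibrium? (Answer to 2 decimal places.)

With the mechanism, a contributed unit returns 2.5 × 4.87 / 10 = 1.2175 per unit of net cost to the contributor — now above 1 — so contributing fully is weakly dominant for every player.
At the Nash equilibrium everyone contributes 60. Group total payoff = 2.5 × 4.87 × 600 = 7305.00.

7305.00 credits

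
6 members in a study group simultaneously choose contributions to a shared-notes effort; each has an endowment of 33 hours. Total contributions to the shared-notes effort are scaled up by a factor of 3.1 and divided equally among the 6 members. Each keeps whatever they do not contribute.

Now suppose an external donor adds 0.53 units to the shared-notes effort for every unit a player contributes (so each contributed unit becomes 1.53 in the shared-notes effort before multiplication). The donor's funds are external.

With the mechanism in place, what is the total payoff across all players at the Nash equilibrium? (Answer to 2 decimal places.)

Even with the mechanism, each unit contributed returns only 3.1 × 1.53 / 6 = 0.7905 per unit of net cost, so contributing nothing is still dominant.
Everyone keeps their endowment and the group total is 6 × 33 = 198.

198.00 hours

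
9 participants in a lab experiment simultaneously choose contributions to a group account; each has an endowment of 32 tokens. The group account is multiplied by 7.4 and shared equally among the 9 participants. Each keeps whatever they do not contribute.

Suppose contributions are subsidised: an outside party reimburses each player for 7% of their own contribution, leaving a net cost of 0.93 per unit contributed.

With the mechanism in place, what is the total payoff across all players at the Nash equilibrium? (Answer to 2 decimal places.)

288.00 tokens

With the mechanism, a contributed unit returns (7.4/9) / 0.93 = 0.8841 per unit of net cost — still below 1 — so contributing 0 remains dominant for every player.
At the Nash equilibrium no one contributes; group total payoff = 9 × 32 = 288.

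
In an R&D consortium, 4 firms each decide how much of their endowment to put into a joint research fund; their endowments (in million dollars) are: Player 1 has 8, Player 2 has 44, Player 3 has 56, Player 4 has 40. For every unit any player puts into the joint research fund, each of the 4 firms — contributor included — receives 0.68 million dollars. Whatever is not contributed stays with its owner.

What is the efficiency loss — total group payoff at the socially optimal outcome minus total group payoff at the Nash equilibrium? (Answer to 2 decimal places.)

The private return per contributed unit is 0.68 < 1 for everyone, so the Nash equilibrium is zero contribution and the group total is Σ E_j = 8 + 44 + 56 + 40 = 148.
Each contributed unit returns 2.720 to the group, so the social optimum is full contribution by everyone: group total = 2.720 × 148 = 402.56.
Efficiency loss = (2.720 − 1) × 148 = 254.56.

254.56 million dollars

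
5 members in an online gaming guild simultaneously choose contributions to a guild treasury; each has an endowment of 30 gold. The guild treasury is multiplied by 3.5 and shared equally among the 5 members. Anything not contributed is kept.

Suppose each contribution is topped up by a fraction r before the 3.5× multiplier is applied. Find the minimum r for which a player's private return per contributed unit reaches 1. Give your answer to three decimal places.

With matching at rate r, one contributed unit becomes (1 + r) in the guild treasury and returns 3.5 × (1 + r) / 5 to the contributor.
Setting this equal to 1: 1 + r = 5/3.5 = 1.4286.
So the minimum matching rate is r = 1.4286 − 1 = 0.429.

0.429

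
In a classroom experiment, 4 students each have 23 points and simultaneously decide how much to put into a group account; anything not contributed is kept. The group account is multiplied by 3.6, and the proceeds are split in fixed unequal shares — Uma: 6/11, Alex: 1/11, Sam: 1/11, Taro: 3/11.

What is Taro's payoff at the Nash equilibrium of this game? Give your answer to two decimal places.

45.58 points

A player with share s gets back 3.6·s per unit contributed, so full contribution is dominant for anyone with s > 1/3.6 = 0.2778 and zero contribution is dominant for anyone below.
Only Uma (6/11) clears that bar, contributing 23; the remaining 3 contribute 0. Total contributed: 23.
Taro keeps 23 and receives 3.6 × 23 × 3/11 = 22.58 from the group account, for a payoff of 45.58.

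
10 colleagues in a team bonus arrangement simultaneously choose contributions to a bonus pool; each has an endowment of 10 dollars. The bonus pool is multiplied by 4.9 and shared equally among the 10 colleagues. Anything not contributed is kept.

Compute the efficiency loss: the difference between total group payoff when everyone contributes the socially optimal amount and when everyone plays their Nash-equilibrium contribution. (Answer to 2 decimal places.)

Each contributed unit returns 4.9/10 = 0.4900 to its contributor — below 1 — so contributing 0 is dominant for every player. At the Nash equilibrium everyone keeps their 10, and the group total is 10 × 10 = 100.
Each contributed unit returns 4.900 to the group as a whole (0.4900 to each of 10 players), which exceeds 1, so the social optimum is full contribution: group total = 4.900 × 100 = 490.00.
Efficiency loss = 490.00 − 100 = 390.00.

390.00 dollars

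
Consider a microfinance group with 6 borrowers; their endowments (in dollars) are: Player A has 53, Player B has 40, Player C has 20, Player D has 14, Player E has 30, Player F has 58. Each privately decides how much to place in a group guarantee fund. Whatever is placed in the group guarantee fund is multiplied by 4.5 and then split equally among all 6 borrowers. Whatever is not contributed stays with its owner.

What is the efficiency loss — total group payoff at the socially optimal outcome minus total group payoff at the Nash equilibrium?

752.50 dollars

The private return per contributed unit is 4.5/6 = 0.7500 < 1 for every player regardless of endowment, so the Nash equilibrium is zero contribution and the group total is Σ E_j = 53 + 40 + 20 + 14 + 30 + 58 = 215.
Each contributed unit returns 4.500 to the group, so the social optimum is full contribution by everyone: group total = 4.500 × 215 = 967.50.
Efficiency loss = (4.500 − 1) × 215 = 752.50.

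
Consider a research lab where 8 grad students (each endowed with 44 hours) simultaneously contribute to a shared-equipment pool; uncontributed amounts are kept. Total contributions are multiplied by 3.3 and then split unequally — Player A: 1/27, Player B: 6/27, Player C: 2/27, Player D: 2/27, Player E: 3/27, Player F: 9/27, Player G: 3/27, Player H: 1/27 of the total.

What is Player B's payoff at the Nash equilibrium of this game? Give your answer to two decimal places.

76.27 hours

A player with share s gets back 3.3·s per unit contributed, so full contribution is dominant for anyone with s > 1/3.3 = 0.3030 and zero contribution is dominant for anyone below.
Only Player F (9/27) clears that bar, contributing 44; the remaining 7 contribute 0. Total contributed: 44.
Player B keeps 44 and receives 3.3 × 44 × 6/27 = 32.27 from the shared-equipment pool, for a payoff of 76.27.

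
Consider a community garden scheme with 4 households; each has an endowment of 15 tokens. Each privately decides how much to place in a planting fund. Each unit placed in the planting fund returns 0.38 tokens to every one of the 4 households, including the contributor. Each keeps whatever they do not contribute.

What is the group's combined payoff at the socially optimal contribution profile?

Each contributed unit returns 1.520 to the group as a whole (0.38 to each of 4 players), which exceeds 1, so the social optimum is full contribution: group total = 1.520 × 60 = 91.20.

91.20 tokens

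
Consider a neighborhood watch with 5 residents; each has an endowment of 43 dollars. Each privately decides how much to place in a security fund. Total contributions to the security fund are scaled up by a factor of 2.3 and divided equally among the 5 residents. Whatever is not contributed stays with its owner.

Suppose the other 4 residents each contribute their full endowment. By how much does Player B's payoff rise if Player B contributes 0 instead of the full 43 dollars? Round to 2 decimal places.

23.22 dollars

Switching from a contribution of 43 to 0 lets Player B keep an extra 43 dollars, but lowers the security fund by 43, which costs Player B their own share of that drop: 2.3/5 × 43 = 19.78.
Net gain = 43 − 19.78 = 23.22. The private return per contributed unit (0.4600) is below 1, so free-riding is indeed the best response regardless of what the others do.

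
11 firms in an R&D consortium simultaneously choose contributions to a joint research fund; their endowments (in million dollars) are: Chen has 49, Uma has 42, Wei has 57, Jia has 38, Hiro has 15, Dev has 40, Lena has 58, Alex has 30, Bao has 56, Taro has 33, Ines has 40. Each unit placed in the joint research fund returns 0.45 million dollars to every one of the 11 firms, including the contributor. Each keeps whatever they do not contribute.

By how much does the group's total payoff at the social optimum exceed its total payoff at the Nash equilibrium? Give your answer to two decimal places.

1809.10 million dollars

The private return per contributed unit is 0.45 < 1 for everyone, so the Nash equilibrium is zero contribution and the group total is Σ E_j = 49 + 42 + 57 + 38 + 15 + 40 + 58 + 30 + 56 + 33 + 40 = 458.
Each contributed unit returns 4.950 to the group, so the social optimum is full contribution by everyone: group total = 4.950 × 458 = 2267.10.
Efficiency loss = (4.950 − 1) × 458 = 1809.10.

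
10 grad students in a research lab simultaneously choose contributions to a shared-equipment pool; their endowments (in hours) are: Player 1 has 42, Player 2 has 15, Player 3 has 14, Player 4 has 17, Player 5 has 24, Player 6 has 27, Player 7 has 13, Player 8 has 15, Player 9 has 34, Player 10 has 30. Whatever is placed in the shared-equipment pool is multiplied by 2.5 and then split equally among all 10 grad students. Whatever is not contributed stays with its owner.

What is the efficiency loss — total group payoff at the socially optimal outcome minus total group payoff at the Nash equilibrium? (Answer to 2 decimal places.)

346.50 hours

The private return per contributed unit is 2.5/10 = 0.2500 < 1 for every player regardless of endowment, so the Nash equilibrium is zero contribution and the group total is Σ E_j = 42 + 15 + 14 + 17 + 24 + 27 + 13 + 15 + 34 + 30 = 231.
Each contributed unit returns 2.500 to the group, so the social optimum is full contribution by everyone: group total = 2.500 × 231 = 577.50.
Efficiency loss = (2.500 − 1) × 231 = 346.50.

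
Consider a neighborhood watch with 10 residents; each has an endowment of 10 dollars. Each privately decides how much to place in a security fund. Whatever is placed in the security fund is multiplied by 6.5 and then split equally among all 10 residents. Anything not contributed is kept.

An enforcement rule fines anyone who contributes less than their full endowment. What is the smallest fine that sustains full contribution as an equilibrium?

3.50 dollars

Given the others contribute fully, the best deviation is to contribute 0 (any partial contribution still incurs the fine and gives up units whose private return 0.6500 is below 1).
Deviating from 10 to 0 saves 10 dollars but forfeits the deviator's share of the drop in the security fund: 6.5/10 × 10 = 6.50.
So the deviation gain is 10 − 6.50 = 3.50, and the fine must be at least 3.50 dollars to wipe it out.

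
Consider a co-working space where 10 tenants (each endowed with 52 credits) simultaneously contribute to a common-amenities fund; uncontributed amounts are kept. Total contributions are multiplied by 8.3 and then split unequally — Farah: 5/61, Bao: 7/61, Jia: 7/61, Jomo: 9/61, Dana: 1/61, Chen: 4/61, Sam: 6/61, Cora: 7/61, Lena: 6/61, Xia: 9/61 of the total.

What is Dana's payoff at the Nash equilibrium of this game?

Player j's private return per contributed unit is 8.3 × (j's share). Contributing is weakly dominant for j when that share is at least 1/8.3 = 0.1205, and contributing 0 is dominant otherwise.
Jomo and Xia are above the threshold, contributing 52 each; the remaining 8 contribute 0. Total contributed: 104.
Dana keeps 52 and receives 8.3 × 104 × 1/61 = 14.15 from the common-amenities fund, for a payoff of 66.15.

66.15 credits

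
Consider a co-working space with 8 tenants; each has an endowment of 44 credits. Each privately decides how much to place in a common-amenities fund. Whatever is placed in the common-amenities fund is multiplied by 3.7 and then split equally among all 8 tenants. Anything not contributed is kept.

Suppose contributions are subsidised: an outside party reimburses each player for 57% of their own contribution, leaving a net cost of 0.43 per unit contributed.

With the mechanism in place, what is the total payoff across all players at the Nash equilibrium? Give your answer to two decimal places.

The effective private return per unit is now (3.7/8) / 0.43 = 1.0756 > 1, so every player's dominant strategy flips to full contribution.
So the Nash equilibrium is full contribution by all 8; the group earns 8 × (44 × 0.57 + 3.7 × 44) = 1503.04.

1503.04 credits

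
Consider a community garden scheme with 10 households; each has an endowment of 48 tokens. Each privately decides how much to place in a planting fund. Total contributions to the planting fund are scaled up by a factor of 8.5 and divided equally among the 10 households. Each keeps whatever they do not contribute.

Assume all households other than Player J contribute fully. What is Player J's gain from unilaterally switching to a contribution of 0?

7.20 tokens

Switching from a contribution of 48 to 0 lets Player J keep an extra 48 tokens, but lowers the planting fund by 48, which costs Player J their own share of that drop: 8.5/10 × 48 = 40.80.
Net gain = 48 − 40.80 = 7.20. The private return per contributed unit (0.8500) is below 1, so free-riding is indeed the best response regardless of what the others do.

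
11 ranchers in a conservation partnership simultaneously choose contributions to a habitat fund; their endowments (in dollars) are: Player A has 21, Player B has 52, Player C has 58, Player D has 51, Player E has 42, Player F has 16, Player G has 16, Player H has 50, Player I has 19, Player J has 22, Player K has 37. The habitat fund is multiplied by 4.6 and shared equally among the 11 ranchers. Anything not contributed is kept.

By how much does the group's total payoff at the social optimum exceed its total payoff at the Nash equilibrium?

1382.40 dollars

The private return per contributed unit is 4.6/11 = 0.4182 < 1 for every player regardless of endowment, so the Nash equilibrium is zero contribution and the group total is Σ E_j = 21 + 52 + 58 + 51 + 42 + 16 + 16 + 50 + 19 + 22 + 37 = 384.
Each contributed unit returns 4.600 to the group, so the social optimum is full contribution by everyone: group total = 4.600 × 384 = 1766.40.
Efficiency loss = (4.600 − 1) × 384 = 1382.40.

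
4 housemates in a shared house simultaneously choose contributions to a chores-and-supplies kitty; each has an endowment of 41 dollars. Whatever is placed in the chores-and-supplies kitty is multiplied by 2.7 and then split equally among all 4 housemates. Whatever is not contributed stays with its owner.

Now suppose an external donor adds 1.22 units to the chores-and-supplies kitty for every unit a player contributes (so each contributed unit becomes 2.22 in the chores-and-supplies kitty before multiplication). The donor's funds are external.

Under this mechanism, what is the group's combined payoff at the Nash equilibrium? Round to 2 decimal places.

Under the mechanism each unit contributed yields 2.7 × 2.22 / 4 = 1.4985 back to its contributor per unit of net cost, which exceeds 1, making full contribution the dominant choice for everyone.
So the Nash equilibrium is full contribution by all 4; the group earns 2.7 × 2.22 × 164 = 983.02.

983.02 dollars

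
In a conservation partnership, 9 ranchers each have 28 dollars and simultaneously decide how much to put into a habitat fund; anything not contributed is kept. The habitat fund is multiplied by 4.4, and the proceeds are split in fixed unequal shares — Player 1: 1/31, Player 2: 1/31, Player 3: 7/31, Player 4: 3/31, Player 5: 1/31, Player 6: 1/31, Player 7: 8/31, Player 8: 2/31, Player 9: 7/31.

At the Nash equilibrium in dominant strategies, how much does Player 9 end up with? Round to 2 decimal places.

55.82 dollars

For player j, contributing a unit is worthwhile iff 4.4 × (j's share) ≥ 1, i.e. iff j's share is at least 0.2273.
Only Player 7 (8/31) clears that bar, contributing 28; the remaining 8 contribute 0. Total contributed: 28.
Player 9 keeps 28 and receives 4.4 × 28 × 7/31 = 27.82 from the habitat fund, for a payoff of 55.82.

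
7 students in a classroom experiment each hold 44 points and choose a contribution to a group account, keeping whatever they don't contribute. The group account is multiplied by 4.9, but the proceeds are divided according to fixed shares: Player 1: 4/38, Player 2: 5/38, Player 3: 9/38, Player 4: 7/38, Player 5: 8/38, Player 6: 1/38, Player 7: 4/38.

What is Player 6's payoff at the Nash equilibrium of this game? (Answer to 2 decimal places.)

55.35 points

A player with share s gets back 4.9·s per unit contributed, so full contribution is dominant for anyone with s > 1/4.9 = 0.2041 and zero contribution is dominant for anyone below.
Player 3 and Player 5 are above the threshold, contributing 44 each; the remaining 5 contribute 0. Total contributed: 88.
Player 6 keeps 44 and receives 4.9 × 88 × 1/38 = 11.35 from the group account, for a payoff of 55.35.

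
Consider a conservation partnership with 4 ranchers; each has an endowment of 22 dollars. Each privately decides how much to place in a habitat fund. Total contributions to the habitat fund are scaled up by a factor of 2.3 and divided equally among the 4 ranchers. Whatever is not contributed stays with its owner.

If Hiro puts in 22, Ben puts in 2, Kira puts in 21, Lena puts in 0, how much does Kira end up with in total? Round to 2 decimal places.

26.88 dollars

Total contributed: 22 + 2 + 21 + 0 = 45.
Each receives 2.3 × 45 / 4 = 25.88 from the habitat fund.
Kira keeps 22 − 21 = 1, so Kira's payoff is 1 + 25.88 = 26.88.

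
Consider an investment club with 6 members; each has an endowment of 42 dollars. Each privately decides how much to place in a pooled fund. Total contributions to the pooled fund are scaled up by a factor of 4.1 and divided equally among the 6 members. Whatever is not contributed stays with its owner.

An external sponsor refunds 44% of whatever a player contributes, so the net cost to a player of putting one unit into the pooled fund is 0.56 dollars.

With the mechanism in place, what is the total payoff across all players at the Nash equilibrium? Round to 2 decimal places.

1144.08 dollars

With the mechanism, a contributed unit returns (4.1/6) / 0.56 = 1.2202 per unit of net cost to the contributor — now above 1 — so contributing fully is weakly dominant for every player.
So the Nash equilibrium is full contribution by all 6; the group earns 6 × (42 × 0.44 + 4.1 × 42) = 1144.08.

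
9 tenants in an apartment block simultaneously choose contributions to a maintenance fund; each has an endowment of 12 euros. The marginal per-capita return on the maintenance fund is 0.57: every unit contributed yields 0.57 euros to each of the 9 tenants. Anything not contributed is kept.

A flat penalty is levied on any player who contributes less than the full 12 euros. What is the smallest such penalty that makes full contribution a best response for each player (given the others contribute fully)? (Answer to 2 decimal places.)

Given the others contribute fully, the best deviation is to contribute 0 (any partial contribution still incurs the fine and gives up units whose private return 0.57 is below 1).
Deviating from 12 to 0 saves 12 euros but forfeits the deviator's share of the drop in the maintenance fund: 0.57 × 12 = 6.84.
So the deviation gain is 12 − 6.84 = 5.16, and the fine must be at least 5.16 euros to wipe it out.

5.16 euros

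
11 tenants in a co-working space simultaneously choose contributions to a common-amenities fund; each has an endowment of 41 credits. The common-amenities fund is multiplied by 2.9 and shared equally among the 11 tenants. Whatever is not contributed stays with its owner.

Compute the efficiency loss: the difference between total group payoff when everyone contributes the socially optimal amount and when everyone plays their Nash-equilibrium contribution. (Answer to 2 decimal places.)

Each contributed unit returns 2.9/11 = 0.2636 to its contributor — below 1 — so contributing 0 is dominant for every player. At the Nash equilibrium everyone keeps their 41, and the group total is 11 × 41 = 451.
Each contributed unit returns 2.900 to the group as a whole (0.2636 to each of 11 players), which exceeds 1, so the social optimum is full contribution: group total = 2.900 × 451 = 1307.90.
Efficiency loss = 1307.90 − 451 = 856.90.

856.90 credits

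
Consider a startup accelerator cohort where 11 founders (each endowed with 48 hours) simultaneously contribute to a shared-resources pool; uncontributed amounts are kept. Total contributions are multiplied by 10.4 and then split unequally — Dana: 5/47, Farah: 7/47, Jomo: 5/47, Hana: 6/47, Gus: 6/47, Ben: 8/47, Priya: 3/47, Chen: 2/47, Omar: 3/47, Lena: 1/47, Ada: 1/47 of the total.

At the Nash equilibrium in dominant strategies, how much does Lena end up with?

A player with share s gets back 10.4·s per unit contributed, so full contribution is dominant for anyone with s > 1/10.4 = 0.0962 and zero contribution is dominant for anyone below.
Dana, Farah, Jomo, Hana, Gus and Ben are above the threshold, contributing 48 each; the remaining 5 contribute 0. Total contributed: 288.
Lena keeps 48 and receives 10.4 × 288 × 1/47 = 63.73 from the shared-resources pool, for a payoff of 111.73.

111.73 hours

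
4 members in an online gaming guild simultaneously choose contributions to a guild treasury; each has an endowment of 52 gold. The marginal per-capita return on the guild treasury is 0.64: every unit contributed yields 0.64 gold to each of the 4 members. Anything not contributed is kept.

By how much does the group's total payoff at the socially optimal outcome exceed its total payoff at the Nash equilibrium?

The private return per contributed unit is 0.64 < 1, so contributing 0 is dominant for every player. At the Nash equilibrium everyone keeps their 52, and the group total is 4 × 52 = 208.
Each contributed unit returns 2.560 to the group as a whole (0.64 to each of 4 players), which exceeds 1, so the social optimum is full contribution: group total = 2.560 × 208 = 532.48.
Efficiency loss = 532.48 − 208 = 324.48.

324.48 gold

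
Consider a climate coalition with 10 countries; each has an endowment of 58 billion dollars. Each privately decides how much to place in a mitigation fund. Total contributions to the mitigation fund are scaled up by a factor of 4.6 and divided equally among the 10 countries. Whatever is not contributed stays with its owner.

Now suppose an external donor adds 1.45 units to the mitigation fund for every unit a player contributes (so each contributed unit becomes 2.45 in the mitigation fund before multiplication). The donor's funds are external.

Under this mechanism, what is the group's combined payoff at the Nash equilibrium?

6536.60 billion dollars

Under the mechanism each unit contributed yields 4.6 × 2.45 / 10 = 1.1270 back to its contributor per unit of net cost, which exceeds 1, making full contribution the dominant choice for everyone.
At the Nash equilibrium everyone contributes 58. Group total payoff = 4.6 × 2.45 × 580 = 6536.60.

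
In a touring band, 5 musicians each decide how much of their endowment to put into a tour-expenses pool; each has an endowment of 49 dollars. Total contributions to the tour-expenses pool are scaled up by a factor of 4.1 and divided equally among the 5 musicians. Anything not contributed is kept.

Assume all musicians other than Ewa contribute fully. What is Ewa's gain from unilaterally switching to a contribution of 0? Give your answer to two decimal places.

Switching from a contribution of 49 to 0 lets Ewa keep an extra 49 dollars, but lowers the tour-expenses pool by 49, which costs Ewa their own share of that drop: 4.1/5 × 49 = 40.18.
Net gain = 49 − 40.18 = 8.82. The private return per contributed unit (0.8200) is below 1, so free-riding is indeed the best response regardless of what the others do.

8.82 dollars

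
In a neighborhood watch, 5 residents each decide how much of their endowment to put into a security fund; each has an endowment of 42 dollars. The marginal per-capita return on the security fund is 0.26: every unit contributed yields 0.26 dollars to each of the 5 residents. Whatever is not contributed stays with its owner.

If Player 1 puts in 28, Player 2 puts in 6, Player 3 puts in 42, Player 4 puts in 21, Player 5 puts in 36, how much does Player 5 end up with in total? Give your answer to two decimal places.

Total contributed: 28 + 6 + 42 + 21 + 36 = 133.
Each receives 0.26 × 133 = 34.58 from the security fund.
Player 5 keeps 42 − 36 = 6, so Player 5's payoff is 6 + 34.58 = 40.58.

40.58 dollars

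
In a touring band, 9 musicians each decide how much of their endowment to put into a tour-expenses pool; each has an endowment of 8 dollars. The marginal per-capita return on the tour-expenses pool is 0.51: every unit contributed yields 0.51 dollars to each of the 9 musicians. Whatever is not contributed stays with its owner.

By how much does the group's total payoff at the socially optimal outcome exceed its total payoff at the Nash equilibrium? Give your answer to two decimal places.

The private return per contributed unit is 0.51 < 1, so contributing 0 is dominant for every player. At the Nash equilibrium everyone keeps their 8, and the group total is 9 × 8 = 72.
Each contributed unit returns 4.590 to the group as a whole (0.51 to each of 9 players), which exceeds 1, so the social optimum is full contribution: group total = 4.590 × 72 = 330.48.
Efficiency loss = 330.48 − 72 = 258.48.

258.48 dollars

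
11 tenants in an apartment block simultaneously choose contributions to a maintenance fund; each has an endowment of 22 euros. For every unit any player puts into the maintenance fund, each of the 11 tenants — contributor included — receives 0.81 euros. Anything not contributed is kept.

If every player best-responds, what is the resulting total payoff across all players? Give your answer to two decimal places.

242.00 euros

The private return per contributed unit is 0.81 < 1, so contributing 0 is dominant for every player. At the Nash equilibrium everyone keeps their 22, and the group total is 11 × 22 = 242.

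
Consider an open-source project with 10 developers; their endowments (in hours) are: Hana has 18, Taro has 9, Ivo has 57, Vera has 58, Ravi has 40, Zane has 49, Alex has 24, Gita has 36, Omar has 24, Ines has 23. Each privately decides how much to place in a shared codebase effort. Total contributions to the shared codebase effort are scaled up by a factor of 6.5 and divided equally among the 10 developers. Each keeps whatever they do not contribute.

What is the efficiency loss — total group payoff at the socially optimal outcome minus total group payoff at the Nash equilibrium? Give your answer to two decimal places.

1859.00 hours

The private return per contributed unit is 6.5/10 = 0.6500 < 1 for every player regardless of endowment, so the Nash equilibrium is zero contribution and the group total is Σ E_j = 18 + 9 + 57 + 58 + 40 + 49 + 24 + 36 + 24 + 23 = 338.
Each contributed unit returns 6.500 to the group, so the social optimum is full contribution by everyone: group total = 6.500 × 338 = 2197.00.
Efficiency loss = (6.500 − 1) × 338 = 1859.00.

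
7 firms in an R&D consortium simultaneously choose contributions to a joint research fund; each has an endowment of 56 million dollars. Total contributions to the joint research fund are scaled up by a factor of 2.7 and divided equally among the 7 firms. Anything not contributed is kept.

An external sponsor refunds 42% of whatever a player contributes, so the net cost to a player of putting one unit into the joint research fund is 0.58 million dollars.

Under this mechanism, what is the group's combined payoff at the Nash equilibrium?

392.00 million dollars

With the mechanism, a contributed unit returns (2.7/7) / 0.58 = 0.6650 per unit of net cost — still below 1 — so contributing 0 remains dominant for every player.
Everyone keeps their endowment and the group total is 7 × 56 = 392.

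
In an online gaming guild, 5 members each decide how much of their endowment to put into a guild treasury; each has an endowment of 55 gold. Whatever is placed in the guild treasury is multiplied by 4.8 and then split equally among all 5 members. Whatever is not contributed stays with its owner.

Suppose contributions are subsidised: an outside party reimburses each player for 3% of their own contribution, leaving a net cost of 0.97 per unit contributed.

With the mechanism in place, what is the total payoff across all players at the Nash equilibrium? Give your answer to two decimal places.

Even with the mechanism, each unit contributed returns only (4.8/5) / 0.97 = 0.9897 per unit of net cost, so contributing nothing is still dominant.
Everyone keeps their endowment and the group total is 5 × 55 = 275.

275.00 gold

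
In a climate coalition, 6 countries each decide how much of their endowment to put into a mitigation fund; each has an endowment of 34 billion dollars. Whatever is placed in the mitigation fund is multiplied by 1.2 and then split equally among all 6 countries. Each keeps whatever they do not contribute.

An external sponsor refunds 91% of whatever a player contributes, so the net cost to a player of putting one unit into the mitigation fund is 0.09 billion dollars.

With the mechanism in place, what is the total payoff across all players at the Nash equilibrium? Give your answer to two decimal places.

430.44 billion dollars

Under the mechanism each unit contributed yields (1.2/6) / 0.09 = 2.2222 back to its contributor per unit of net cost, which exceeds 1, making full contribution the dominant choice for everyone.
At the Nash equilibrium everyone contributes 34. Group total payoff = 6 × (34 × 0.91 + 1.2 × 34) = 430.44.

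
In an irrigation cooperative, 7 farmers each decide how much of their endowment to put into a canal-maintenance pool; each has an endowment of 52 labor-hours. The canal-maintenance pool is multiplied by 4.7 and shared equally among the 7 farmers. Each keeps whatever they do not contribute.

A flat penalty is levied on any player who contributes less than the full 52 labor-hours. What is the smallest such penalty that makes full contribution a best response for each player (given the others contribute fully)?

Given the others contribute fully, the best deviation is to contribute 0 (any partial contribution still incurs the fine and gives up units whose private return 0.6714 is below 1).
Deviating from 52 to 0 saves 52 labor-hours but forfeits the deviator's share of the drop in the canal-maintenance pool: 4.7/7 × 52 = 34.91.
So the deviation gain is 52 − 34.91 = 17.09, and the fine must be at least 17.09 labor-hours to wipe it out.

17.09 labor-hours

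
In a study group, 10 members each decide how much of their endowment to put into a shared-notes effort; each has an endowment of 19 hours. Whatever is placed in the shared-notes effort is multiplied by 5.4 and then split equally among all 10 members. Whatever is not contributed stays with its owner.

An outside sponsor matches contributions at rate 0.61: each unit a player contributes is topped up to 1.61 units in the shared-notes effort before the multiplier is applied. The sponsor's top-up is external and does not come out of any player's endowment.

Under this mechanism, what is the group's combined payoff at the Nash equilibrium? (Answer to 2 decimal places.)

190.00 hours

The effective private return is 5.4 × 1.61 / 10 = 0.8694, which is still under 1, so the mechanism doesn't change anyone's dominant strategy: zero contribution.
Everyone keeps their endowment and the group total is 10 × 19 = 190.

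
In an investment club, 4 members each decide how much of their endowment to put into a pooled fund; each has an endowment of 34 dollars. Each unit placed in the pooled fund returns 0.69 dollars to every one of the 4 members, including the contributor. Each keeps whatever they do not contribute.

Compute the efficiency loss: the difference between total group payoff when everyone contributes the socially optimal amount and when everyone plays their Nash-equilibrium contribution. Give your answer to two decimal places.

The private return per contributed unit is 0.69 < 1, so contributing 0 is dominant for every player. At the Nash equilibrium everyone keeps their 34, and the group total is 4 × 34 = 136.
Each contributed unit returns 2.760 to the group as a whole (0.69 to each of 4 players), which exceeds 1, so the social optimum is full contribution: group total = 2.760 × 136 = 375.36.
Efficiency loss = 375.36 − 136 = 239.36.

239.36 dollars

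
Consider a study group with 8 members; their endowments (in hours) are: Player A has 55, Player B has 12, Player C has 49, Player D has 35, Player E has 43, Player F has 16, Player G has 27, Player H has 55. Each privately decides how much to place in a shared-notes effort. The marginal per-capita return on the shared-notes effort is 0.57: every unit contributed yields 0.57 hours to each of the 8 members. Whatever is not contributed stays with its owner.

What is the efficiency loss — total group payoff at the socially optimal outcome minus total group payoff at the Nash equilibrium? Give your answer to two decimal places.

1039.52 hours

The private return per contributed unit is 0.57 < 1 for everyone, so the Nash equilibrium is zero contribution and the group total is Σ E_j = 55 + 12 + 49 + 35 + 43 + 16 + 27 + 55 = 292.
Each contributed unit returns 4.560 to the group, so the social optimum is full contribution by everyone: group total = 4.560 × 292 = 1331.52.
Efficiency loss = (4.560 − 1) × 292 = 1039.52.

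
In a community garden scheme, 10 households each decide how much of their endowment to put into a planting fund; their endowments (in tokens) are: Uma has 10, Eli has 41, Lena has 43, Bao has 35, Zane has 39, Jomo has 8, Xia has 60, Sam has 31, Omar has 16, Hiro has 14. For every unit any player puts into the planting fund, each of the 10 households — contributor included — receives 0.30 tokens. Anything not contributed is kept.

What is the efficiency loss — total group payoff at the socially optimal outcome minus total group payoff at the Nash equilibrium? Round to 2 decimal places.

The private return per contributed unit is 0.30 < 1 for everyone, so the Nash equilibrium is zero contribution and the group total is Σ E_j = 10 + 41 + 43 + 35 + 39 + 8 + 60 + 31 + 16 + 14 = 297.
Each contributed unit returns 3.000 to the group, so the social optimum is full contribution by everyone: group total = 3.000 × 297 = 891.00.
Efficiency loss = (3.000 − 1) × 297 = 594.00.

594.00 tokens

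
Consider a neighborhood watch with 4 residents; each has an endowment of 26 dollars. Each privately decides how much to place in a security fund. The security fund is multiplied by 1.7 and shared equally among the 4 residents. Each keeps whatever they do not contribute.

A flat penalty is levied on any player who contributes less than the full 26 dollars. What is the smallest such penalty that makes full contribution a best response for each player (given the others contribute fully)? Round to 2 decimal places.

14.95 dollars

Given the others contribute fully, the best deviation is to contribute 0 (any partial contribution still incurs the fine and gives up units whose private return 0.4250 is below 1).
Deviating from 26 to 0 saves 26 dollars but forfeits the deviator's share of the drop in the security fund: 1.7/4 × 26 = 11.05.
So the deviation gain is 26 − 11.05 = 14.95, and the fine must be at least 14.95 dollars to wipe it out.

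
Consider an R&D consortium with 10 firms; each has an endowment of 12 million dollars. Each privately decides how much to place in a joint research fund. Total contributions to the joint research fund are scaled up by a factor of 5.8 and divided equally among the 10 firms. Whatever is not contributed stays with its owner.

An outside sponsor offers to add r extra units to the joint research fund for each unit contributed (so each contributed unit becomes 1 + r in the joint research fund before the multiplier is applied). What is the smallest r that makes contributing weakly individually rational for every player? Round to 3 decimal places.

0.724

With matching at rate r, one contributed unit becomes (1 + r) in the joint research fund and returns 5.8 × (1 + r) / 10 to the contributor.
Setting this equal to 1: 1 + r = 10/5.8 = 1.7241.
So the minimum matching rate is r = 1.7241 − 1 = 0.724.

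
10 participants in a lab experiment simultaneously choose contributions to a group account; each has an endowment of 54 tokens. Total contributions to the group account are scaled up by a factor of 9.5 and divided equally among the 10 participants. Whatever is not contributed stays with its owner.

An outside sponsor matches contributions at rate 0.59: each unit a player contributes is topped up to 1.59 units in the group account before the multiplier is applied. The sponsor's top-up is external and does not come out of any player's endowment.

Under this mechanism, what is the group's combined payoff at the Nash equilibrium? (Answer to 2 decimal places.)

8156.70 tokens

With the mechanism, a contributed unit returns 9.5 × 1.59 / 10 = 1.5105 per unit of net cost to the contributor — now above 1 — so contributing fully is weakly dominant for every player.
At the Nash equilibrium everyone contributes 54. Group total payoff = 9.5 × 1.59 × 540 = 8156.70.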